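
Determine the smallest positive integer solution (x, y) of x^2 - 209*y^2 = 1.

(x, y) = (46551, 3220)

First expand sqrt(209) as a continued fraction. With x_i = (sqrt(209) + m_i)/d_i and (m_0, d_0) = (0, 1): a_0 = floor(sqrt(209)) = 14, since 14^2 = 196 <= 209 < 225 = 15^2.
Iterate m_{i+1} = d_i*a_i - m_i, d_{i+1} = (209 - m_{i+1}^2)/d_i, a_{i+1} = floor((a_0 + m_{i+1})/d_{i+1}):
  m_1 = 1*14 - 0 = 14, d_1 = (209 - 14^2)/1 = 13/1 = 13, a_1 = floor((14 + 14)/13) = 2.
  m_2 = 13*2 - 14 = 12, d_2 = (209 - 12^2)/13 = 65/13 = 5, a_2 = floor((14 + 12)/5) = 5.
  m_3 = 5*5 - 12 = 13, d_3 = (209 - 13^2)/5 = 40/5 = 8, a_3 = floor((14 + 13)/8) = 3.
  m_4 = 8*3 - 13 = 11, d_4 = (209 - 11^2)/8 = 88/8 = 11, a_4 = floor((14 + 11)/11) = 2.
  m_5 = 11*2 - 11 = 11, d_5 = (209 - 11^2)/11 = 88/11 = 8, a_5 = floor((14 + 11)/8) = 3.
  m_6 = 8*3 - 11 = 13, d_6 = (209 - 13^2)/8 = 40/8 = 5, a_6 = floor((14 + 13)/5) = 5.
  m_7 = 5*5 - 13 = 12, d_7 = (209 - 12^2)/5 = 65/5 = 13, a_7 = floor((14 + 12)/13) = 2.
  m_8 = 13*2 - 12 = 14, d_8 = (209 - 14^2)/13 = 13/13 = 1, a_8 = floor((14 + 14)/1) = 28.
  m_9 = 1*28 - 14 = 14, d_9 = (209 - 14^2)/1 = 13/1 = 13: (m_9, d_9) = (m_1, d_1) = (14, 13), so from here the quotients repeat a_1, ..., a_8; the period length is 8.
So sqrt(209) = [14; (2, 5, 3, 2, 3, 5, 2, 28)] with period length k = 8.
k is even, so the fundamental solution of x^2 - 209y^2 = 1 is (p_{k-1}, q_{k-1}) = (p_7, q_7); compute convergents through index 7.
Convergents (p_i = a_i*p_{i-1} + p_{i-2}, q_i = a_i*q_{i-1} + q_{i-2} with p_{-2}=0, p_{-1}=1, q_{-2}=1, q_{-1}=0):
  i=0: a_0=14, p_0 = 14*1 + 0 = 14, q_0 = 14*0 + 1 = 1.
  i=1: a_1=2, p_1 = 2*14 + 1 = 29, q_1 = 2*1 + 0 = 2.
  i=2: a_2=5, p_2 = 5*29 + 14 = 159, q_2 = 5*2 + 1 = 11.
  i=3: a_3=3, p_3 = 3*159 + 29 = 506, q_3 = 3*11 + 2 = 35.
  i=4: a_4=2, p_4 = 2*506 + 159 = 1171, q_4 = 2*35 + 11 = 81.
  i=5: a_5=3, p_5 = 3*1171 + 506 = 4019, q_5 = 3*81 + 35 = 278.
  i=6: a_6=5, p_6 = 5*4019 + 1171 = 21266, q_6 = 5*278 + 81 = 1471.
  i=7: a_7=2, p_7 = 2*21266 + 4019 = 46551, q_7 = 2*1471 + 278 = 3220.
Check: 46551^2 - 209*3220^2 = 2166995601 - 2166995600 = 1, so (x, y) = (46551, 3220) solves the equation, and by the theorem it is the least positive solution.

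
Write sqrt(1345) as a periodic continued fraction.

Write x_i = (sqrt(1345) + m_i)/d_i with (m_0, d_0) = (0, 1). a_0 = floor(sqrt(1345)) = 36, since 36^2 = 1296 <= 1345 < 1369 = 37^2.
Iterate m_{i+1} = d_i*a_i - m_i, d_{i+1} = (1345 - m_{i+1}^2)/d_i, a_{i+1} = floor((a_0 + m_{i+1})/d_{i+1}):
  m_1 = 1*36 - 0 = 36, d_1 = (1345 - 36^2)/1 = 49/1 = 49, a_1 = floor((36 + 36)/49) = 1.
  m_2 = 49*1 - 36 = 13, d_2 = (1345 - 13^2)/49 = 1176/49 = 24, a_2 = floor((36 + 13)/24) = 2.
  m_3 = 24*2 - 13 = 35, d_3 = (1345 - 35^2)/24 = 120/24 = 5, a_3 = floor((36 + 35)/5) = 14.
  m_4 = 5*14 - 35 = 35, d_4 = (1345 - 35^2)/5 = 120/5 = 24, a_4 = floor((36 + 35)/24) = 2.
  m_5 = 24*2 - 35 = 13, d_5 = (1345 - 13^2)/24 = 1176/24 = 49, a_5 = floor((36 + 13)/49) = 1.
  m_6 = 49*1 - 13 = 36, d_6 = (1345 - 36^2)/49 = 49/49 = 1, a_6 = floor((36 + 36)/1) = 72.
  m_7 = 1*72 - 36 = 36, d_7 = (1345 - 36^2)/1 = 49/1 = 49: (m_7, d_7) = (m_1, d_1) = (36, 49), so from here the quotients repeat a_1, ..., a_6; the period length is 6.
Hence the expansion of sqrt(1345) is a_0 = 36 followed by the repeating block 1, 2, 14, 2, 1, 72 (period 6).

[36; (1, 2, 14, 2, 1, 72)]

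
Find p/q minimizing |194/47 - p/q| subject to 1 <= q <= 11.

33/8

Expand x = 194/47 as a continued fraction with the Euclidean algorithm:
  194 = 4*47 + 6, so a_0 = 4.
  47 = 7*6 + 5, so a_1 = 7.
  6 = 1*5 + 1, so a_2 = 1.
  5 = 5*1 + 0, so a_3 = 5.
so x = [4; 7, 1, 5].
Convergents (p_i = a_i*p_{i-1} + p_{i-2}, q_i = a_i*q_{i-1} + q_{i-2} with p_{-2}=0, p_{-1}=1, q_{-2}=1, q_{-1}=0), until the denominator exceeds 11:
  i=0: a_0=4, p_0 = 4*1 + 0 = 4, q_0 = 4*0 + 1 = 1.
  i=1: a_1=7, p_1 = 7*4 + 1 = 29, q_1 = 7*1 + 0 = 7.
  i=2: a_2=1, p_2 = 1*29 + 4 = 33, q_2 = 1*7 + 1 = 8.
  i=3: a_3=5, p_3 = 5*33 + 29 = 194, q_3 = 5*8 + 7 = 47.
q_3 = 47 > 11, so the last convergent with denominator <= 11 is p_2/q_2 = 33/8.
The closest fraction with denominator <= 11 is either p_2/q_2 or the intermediate fraction (k*p_2 + p_1)/(k*q_2 + q_1) with the largest k >= 1 whose denominator stays <= 11; these approach x as k grows, and every other convergent or intermediate fraction in range is farther away.
Largest k: floor((11 - q_1)/q_2) = floor((11 - 7)/8) = 0.
Since k = 0, no intermediate fraction beyond p_2/q_2 has denominator <= 11, so the convergent 33/8 is the closest (its error is |194*8 - 33*47|/(47*8) = 1/376).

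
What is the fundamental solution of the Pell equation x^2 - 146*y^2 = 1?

(x, y) = (145, 12)

First expand sqrt(146) as a continued fraction. With x_i = (sqrt(146) + m_i)/d_i and (m_0, d_0) = (0, 1): a_0 = floor(sqrt(146)) = 12, since 12^2 = 144 <= 146 < 169 = 13^2.
Iterate m_{i+1} = d_i*a_i - m_i, d_{i+1} = (146 - m_{i+1}^2)/d_i, a_{i+1} = floor((a_0 + m_{i+1})/d_{i+1}):
  m_1 = 1*12 - 0 = 12, d_1 = (146 - 12^2)/1 = 2/1 = 2, a_1 = floor((12 + 12)/2) = 12.
  m_2 = 2*12 - 12 = 12, d_2 = (146 - 12^2)/2 = 2/2 = 1, a_2 = floor((12 + 12)/1) = 24.
  m_3 = 1*24 - 12 = 12, d_3 = (146 - 12^2)/1 = 2/1 = 2: (m_3, d_3) = (m_1, d_1) = (12, 2), so from here the quotients repeat a_1, a_2; the period length is 2.
So sqrt(146) = [12; (12, 24)] with period length k = 2.
k is even, so the fundamental solution of x^2 - 146y^2 = 1 is (p_{k-1}, q_{k-1}) = (p_1, q_1); compute convergents through index 1.
Convergents (p_i = a_i*p_{i-1} + p_{i-2}, q_i = a_i*q_{i-1} + q_{i-2} with p_{-2}=0, p_{-1}=1, q_{-2}=1, q_{-1}=0):
  i=0: a_0=12, p_0 = 12*1 + 0 = 12, q_0 = 12*0 + 1 = 1.
  i=1: a_1=12, p_1 = 12*12 + 1 = 145, q_1 = 12*1 + 0 = 12.
Check: 145^2 - 146*12^2 = 21025 - 21024 = 1, so (x, y) = (145, 12) solves the equation, and by the theorem it is the least positive solution.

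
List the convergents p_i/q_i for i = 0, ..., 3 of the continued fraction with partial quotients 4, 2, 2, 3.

4/1, 9/2, 22/5, 75/17

Using the convergent recurrence p_i = a_i*p_{i-1} + p_{i-2}, q_i = a_i*q_{i-1} + q_{i-2} with p_{-2}=0, p_{-1}=1, q_{-2}=1, q_{-1}=0:
  i=0: a_0=4, p_0 = 4*1 + 0 = 4, q_0 = 4*0 + 1 = 1.
  i=1: a_1=2, p_1 = 2*4 + 1 = 9, q_1 = 2*1 + 0 = 2.
  i=2: a_2=2, p_2 = 2*9 + 4 = 22, q_2 = 2*2 + 1 = 5.
  i=3: a_3=3, p_3 = 3*22 + 9 = 75, q_3 = 3*5 + 2 = 17.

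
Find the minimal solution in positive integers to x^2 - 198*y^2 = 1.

(x, y) = (197, 14)

First expand sqrt(198) as a continued fraction. With x_i = (sqrt(198) + m_i)/d_i and (m_0, d_0) = (0, 1): a_0 = floor(sqrt(198)) = 14, since 14^2 = 196 <= 198 < 225 = 15^2.
Iterate m_{i+1} = d_i*a_i - m_i, d_{i+1} = (198 - m_{i+1}^2)/d_i, a_{i+1} = floor((a_0 + m_{i+1})/d_{i+1}):
  m_1 = 1*14 - 0 = 14, d_1 = (198 - 14^2)/1 = 2/1 = 2, a_1 = floor((14 + 14)/2) = 14.
  m_2 = 2*14 - 14 = 14, d_2 = (198 - 14^2)/2 = 2/2 = 1, a_2 = floor((14 + 14)/1) = 28.
  m_3 = 1*28 - 14 = 14, d_3 = (198 - 14^2)/1 = 2/1 = 2: (m_3, d_3) = (m_1, d_1) = (14, 2), so from here the quotients repeat a_1, a_2; the period length is 2.
So sqrt(198) = [14; (14, 28)] with period length k = 2.
k is even, so the fundamental solution of x^2 - 198y^2 = 1 is (p_{k-1}, q_{k-1}) = (p_1, q_1); compute convergents through index 1.
Convergents (p_i = a_i*p_{i-1} + p_{i-2}, q_i = a_i*q_{i-1} + q_{i-2} with p_{-2}=0, p_{-1}=1, q_{-2}=1, q_{-1}=0):
  i=0: a_0=14, p_0 = 14*1 + 0 = 14, q_0 = 14*0 + 1 = 1.
  i=1: a_1=14, p_1 = 14*14 + 1 = 197, q_1 = 14*1 + 0 = 14.
Check: 197^2 - 198*14^2 = 38809 - 38808 = 1, so (x, y) = (197, 14) solves the equation, and by the theorem it is the least positive solution.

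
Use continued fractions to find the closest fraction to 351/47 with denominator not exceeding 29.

112/15

Expand x = 351/47 as a continued fraction with the Euclidean algorithm:
  351 = 7*47 + 22, so a_0 = 7.
  47 = 2*22 + 3, so a_1 = 2.
  22 = 7*3 + 1, so a_2 = 7.
  3 = 3*1 + 0, so a_3 = 3.
so x = [7; 2, 7, 3].
Convergents (p_i = a_i*p_{i-1} + p_{i-2}, q_i = a_i*q_{i-1} + q_{i-2} with p_{-2}=0, p_{-1}=1, q_{-2}=1, q_{-1}=0), until the denominator exceeds 29:
  i=0: a_0=7, p_0 = 7*1 + 0 = 7, q_0 = 7*0 + 1 = 1.
  i=1: a_1=2, p_1 = 2*7 + 1 = 15, q_1 = 2*1 + 0 = 2.
  i=2: a_2=7, p_2 = 7*15 + 7 = 112, q_2 = 7*2 + 1 = 15.
  i=3: a_3=3, p_3 = 3*112 + 15 = 351, q_3 = 3*15 + 2 = 47.
q_3 = 47 > 29, so the last convergent with denominator <= 29 is p_2/q_2 = 112/15.
The closest fraction with denominator <= 29 is either p_2/q_2 or the intermediate fraction (k*p_2 + p_1)/(k*q_2 + q_1) with the largest k >= 1 whose denominator stays <= 29; these approach x as k grows, and every other convergent or intermediate fraction in range is farther away.
Largest k: floor((29 - q_1)/q_2) = floor((29 - 2)/15) = 1.
That gives (1*112 + 15)/(1*15 + 2) = 127/17.
Compare the errors: |x - 112/15| = |351*15 - 112*47|/(47*15) = 1/705, and |x - 127/17| = |351*17 - 127*47|/(47*17) = 2/799.
Cross-multiplying, 1*799 = 799 < 1410 = 2*705, so 1/705 is smaller: the convergent 112/15 is closer to x than 127/17.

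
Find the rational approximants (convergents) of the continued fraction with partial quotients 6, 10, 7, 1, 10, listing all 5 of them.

Using the convergent recurrence p_i = a_i*p_{i-1} + p_{i-2}, q_i = a_i*q_{i-1} + q_{i-2} with p_{-2}=0, p_{-1}=1, q_{-2}=1, q_{-1}=0:
  i=0: a_0=6, p_0 = 6*1 + 0 = 6, q_0 = 6*0 + 1 = 1.
  i=1: a_1=10, p_1 = 10*6 + 1 = 61, q_1 = 10*1 + 0 = 10.
  i=2: a_2=7, p_2 = 7*61 + 6 = 433, q_2 = 7*10 + 1 = 71.
  i=3: a_3=1, p_3 = 1*433 + 61 = 494, q_3 = 1*71 + 10 = 81.
  i=4: a_4=10, p_4 = 10*494 + 433 = 5373, q_4 = 10*81 + 71 = 881.

6/1, 61/10, 433/71, 494/81, 5373/881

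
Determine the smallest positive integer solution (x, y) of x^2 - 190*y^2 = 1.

(x, y) = (52021, 3774)

First expand sqrt(190) as a continued fraction. With x_i = (sqrt(190) + m_i)/d_i and (m_0, d_0) = (0, 1): a_0 = floor(sqrt(190)) = 13, since 13^2 = 169 <= 190 < 196 = 14^2.
Iterate m_{i+1} = d_i*a_i - m_i, d_{i+1} = (190 - m_{i+1}^2)/d_i, a_{i+1} = floor((a_0 + m_{i+1})/d_{i+1}):
  m_1 = 1*13 - 0 = 13, d_1 = (190 - 13^2)/1 = 21/1 = 21, a_1 = floor((13 + 13)/21) = 1.
  m_2 = 21*1 - 13 = 8, d_2 = (190 - 8^2)/21 = 126/21 = 6, a_2 = floor((13 + 8)/6) = 3.
  m_3 = 6*3 - 8 = 10, d_3 = (190 - 10^2)/6 = 90/6 = 15, a_3 = floor((13 + 10)/15) = 1.
  m_4 = 15*1 - 10 = 5, d_4 = (190 - 5^2)/15 = 165/15 = 11, a_4 = floor((13 + 5)/11) = 1.
  m_5 = 11*1 - 5 = 6, d_5 = (190 - 6^2)/11 = 154/11 = 14, a_5 = floor((13 + 6)/14) = 1.
  m_6 = 14*1 - 6 = 8, d_6 = (190 - 8^2)/14 = 126/14 = 9, a_6 = floor((13 + 8)/9) = 2.
  m_7 = 9*2 - 8 = 10, d_7 = (190 - 10^2)/9 = 90/9 = 10, a_7 = floor((13 + 10)/10) = 2.
  m_8 = 10*2 - 10 = 10, d_8 = (190 - 10^2)/10 = 90/10 = 9, a_8 = floor((13 + 10)/9) = 2.
  m_9 = 9*2 - 10 = 8, d_9 = (190 - 8^2)/9 = 126/9 = 14, a_9 = floor((13 + 8)/14) = 1.
  m_10 = 14*1 - 8 = 6, d_10 = (190 - 6^2)/14 = 154/14 = 11, a_10 = floor((13 + 6)/11) = 1.
  m_11 = 11*1 - 6 = 5, d_11 = (190 - 5^2)/11 = 165/11 = 15, a_11 = floor((13 + 5)/15) = 1.
  m_12 = 15*1 - 5 = 10, d_12 = (190 - 10^2)/15 = 90/15 = 6, a_12 = floor((13 + 10)/6) = 3.
  m_13 = 6*3 - 10 = 8, d_13 = (190 - 8^2)/6 = 126/6 = 21, a_13 = floor((13 + 8)/21) = 1.
  m_14 = 21*1 - 8 = 13, d_14 = (190 - 13^2)/21 = 21/21 = 1, a_14 = floor((13 + 13)/1) = 26.
  m_15 = 1*26 - 13 = 13, d_15 = (190 - 13^2)/1 = 21/1 = 21: (m_15, d_15) = (m_1, d_1) = (13, 21), so from here the quotients repeat a_1, ..., a_14; the period length is 14.
So sqrt(190) = [13; (1, 3, 1, 1, 1, 2, 2, 2, 1, 1, 1, 3, 1, 26)] with period length k = 14.
k is even, so the fundamental solution of x^2 - 190y^2 = 1 is (p_{k-1}, q_{k-1}) = (p_13, q_13); compute convergents through index 13.
Convergents (p_i = a_i*p_{i-1} + p_{i-2}, q_i = a_i*q_{i-1} + q_{i-2} with p_{-2}=0, p_{-1}=1, q_{-2}=1, q_{-1}=0):
  i=0: a_0=13, p_0 = 13*1 + 0 = 13, q_0 = 13*0 + 1 = 1.
  i=1: a_1=1, p_1 = 1*13 + 1 = 14, q_1 = 1*1 + 0 = 1.
  i=2: a_2=3, p_2 = 3*14 + 13 = 55, q_2 = 3*1 + 1 = 4.
  i=3: a_3=1, p_3 = 1*55 + 14 = 69, q_3 = 1*4 + 1 = 5.
  i=4: a_4=1, p_4 = 1*69 + 55 = 124, q_4 = 1*5 + 4 = 9.
  i=5: a_5=1, p_5 = 1*124 + 69 = 193, q_5 = 1*9 + 5 = 14.
  i=6: a_6=2, p_6 = 2*193 + 124 = 510, q_6 = 2*14 + 9 = 37.
  i=7: a_7=2, p_7 = 2*510 + 193 = 1213, q_7 = 2*37 + 14 = 88.
  i=8: a_8=2, p_8 = 2*1213 + 510 = 2936, q_8 = 2*88 + 37 = 213.
  i=9: a_9=1, p_9 = 1*2936 + 1213 = 4149, q_9 = 1*213 + 88 = 301.
  i=10: a_10=1, p_10 = 1*4149 + 2936 = 7085, q_10 = 1*301 + 213 = 514.
  i=11: a_11=1, p_11 = 1*7085 + 4149 = 11234, q_11 = 1*514 + 301 = 815.
  i=12: a_12=3, p_12 = 3*11234 + 7085 = 40787, q_12 = 3*815 + 514 = 2959.
  i=13: a_13=1, p_13 = 1*40787 + 11234 = 52021, q_13 = 1*2959 + 815 = 3774.
Check: 52021^2 - 190*3774^2 = 2706184441 - 2706184440 = 1, so (x, y) = (52021, 3774) solves the equation, and by the theorem it is the least positive solution.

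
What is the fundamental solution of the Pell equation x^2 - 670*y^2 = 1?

(x, y) = (5791211, 223734)

First expand sqrt(670) as a continued fraction. With x_i = (sqrt(670) + m_i)/d_i and (m_0, d_0) = (0, 1): a_0 = floor(sqrt(670)) = 25, since 25^2 = 625 <= 670 < 676 = 26^2.
Iterate m_{i+1} = d_i*a_i - m_i, d_{i+1} = (670 - m_{i+1}^2)/d_i, a_{i+1} = floor((a_0 + m_{i+1})/d_{i+1}):
  m_1 = 1*25 - 0 = 25, d_1 = (670 - 25^2)/1 = 45/1 = 45, a_1 = floor((25 + 25)/45) = 1.
  m_2 = 45*1 - 25 = 20, d_2 = (670 - 20^2)/45 = 270/45 = 6, a_2 = floor((25 + 20)/6) = 7.
  m_3 = 6*7 - 20 = 22, d_3 = (670 - 22^2)/6 = 186/6 = 31, a_3 = floor((25 + 22)/31) = 1.
  m_4 = 31*1 - 22 = 9, d_4 = (670 - 9^2)/31 = 589/31 = 19, a_4 = floor((25 + 9)/19) = 1.
  m_5 = 19*1 - 9 = 10, d_5 = (670 - 10^2)/19 = 570/19 = 30, a_5 = floor((25 + 10)/30) = 1.
  m_6 = 30*1 - 10 = 20, d_6 = (670 - 20^2)/30 = 270/30 = 9, a_6 = floor((25 + 20)/9) = 5.
  m_7 = 9*5 - 20 = 25, d_7 = (670 - 25^2)/9 = 45/9 = 5, a_7 = floor((25 + 25)/5) = 10.
  m_8 = 5*10 - 25 = 25, d_8 = (670 - 25^2)/5 = 45/5 = 9, a_8 = floor((25 + 25)/9) = 5.
  m_9 = 9*5 - 25 = 20, d_9 = (670 - 20^2)/9 = 270/9 = 30, a_9 = floor((25 + 20)/30) = 1.
  m_10 = 30*1 - 20 = 10, d_10 = (670 - 10^2)/30 = 570/30 = 19, a_10 = floor((25 + 10)/19) = 1.
  m_11 = 19*1 - 10 = 9, d_11 = (670 - 9^2)/19 = 589/19 = 31, a_11 = floor((25 + 9)/31) = 1.
  m_12 = 31*1 - 9 = 22, d_12 = (670 - 22^2)/31 = 186/31 = 6, a_12 = floor((25 + 22)/6) = 7.
  m_13 = 6*7 - 22 = 20, d_13 = (670 - 20^2)/6 = 270/6 = 45, a_13 = floor((25 + 20)/45) = 1.
  m_14 = 45*1 - 20 = 25, d_14 = (670 - 25^2)/45 = 45/45 = 1, a_14 = floor((25 + 25)/1) = 50.
  m_15 = 1*50 - 25 = 25, d_15 = (670 - 25^2)/1 = 45/1 = 45: (m_15, d_15) = (m_1, d_1) = (25, 45), so from here the quotients repeat a_1, ..., a_14; the period length is 14.
So sqrt(670) = [25; (1, 7, 1, 1, 1, 5, 10, 5, 1, 1, 1, 7, 1, 50)] with period length k = 14.
k is even, so the fundamental solution of x^2 - 670y^2 = 1 is (p_{k-1}, q_{k-1}) = (p_13, q_13); compute convergents through index 13.
Convergents (p_i = a_i*p_{i-1} + p_{i-2}, q_i = a_i*q_{i-1} + q_{i-2} with p_{-2}=0, p_{-1}=1, q_{-2}=1, q_{-1}=0):
  i=0: a_0=25, p_0 = 25*1 + 0 = 25, q_0 = 25*0 + 1 = 1.
  i=1: a_1=1, p_1 = 1*25 + 1 = 26, q_1 = 1*1 + 0 = 1.
  i=2: a_2=7, p_2 = 7*26 + 25 = 207, q_2 = 7*1 + 1 = 8.
  i=3: a_3=1, p_3 = 1*207 + 26 = 233, q_3 = 1*8 + 1 = 9.
  i=4: a_4=1, p_4 = 1*233 + 207 = 440, q_4 = 1*9 + 8 = 17.
  i=5: a_5=1, p_5 = 1*440 + 233 = 673, q_5 = 1*17 + 9 = 26.
  i=6: a_6=5, p_6 = 5*673 + 440 = 3805, q_6 = 5*26 + 17 = 147.
  i=7: a_7=10, p_7 = 10*3805 + 673 = 38723, q_7 = 10*147 + 26 = 1496.
  i=8: a_8=5, p_8 = 5*38723 + 3805 = 197420, q_8 = 5*1496 + 147 = 7627.
  i=9: a_9=1, p_9 = 1*197420 + 38723 = 236143, q_9 = 1*7627 + 1496 = 9123.
  i=10: a_10=1, p_10 = 1*236143 + 197420 = 433563, q_10 = 1*9123 + 7627 = 16750.
  i=11: a_11=1, p_11 = 1*433563 + 236143 = 669706, q_11 = 1*16750 + 9123 = 25873.
  i=12: a_12=7, p_12 = 7*669706 + 433563 = 5121505, q_12 = 7*25873 + 16750 = 197861.
  i=13: a_13=1, p_13 = 1*5121505 + 669706 = 5791211, q_13 = 1*197861 + 25873 = 223734.
Check: 5791211^2 - 670*223734^2 = 33538124846521 - 33538124846520 = 1, so (x, y) = (5791211, 223734) solves the equation, and by the theorem it is the least positive solution.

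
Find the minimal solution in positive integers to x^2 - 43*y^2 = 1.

First expand sqrt(43) as a continued fraction. With x_i = (sqrt(43) + m_i)/d_i and (m_0, d_0) = (0, 1): a_0 = floor(sqrt(43)) = 6, since 6^2 = 36 <= 43 < 49 = 7^2.
Iterate m_{i+1} = d_i*a_i - m_i, d_{i+1} = (43 - m_{i+1}^2)/d_i, a_{i+1} = floor((a_0 + m_{i+1})/d_{i+1}):
  m_1 = 1*6 - 0 = 6, d_1 = (43 - 6^2)/1 = 7/1 = 7, a_1 = floor((6 + 6)/7) = 1.
  m_2 = 7*1 - 6 = 1, d_2 = (43 - 1^2)/7 = 42/7 = 6, a_2 = floor((6 + 1)/6) = 1.
  m_3 = 6*1 - 1 = 5, d_3 = (43 - 5^2)/6 = 18/6 = 3, a_3 = floor((6 + 5)/3) = 3.
  m_4 = 3*3 - 5 = 4, d_4 = (43 - 4^2)/3 = 27/3 = 9, a_4 = floor((6 + 4)/9) = 1.
  m_5 = 9*1 - 4 = 5, d_5 = (43 - 5^2)/9 = 18/9 = 2, a_5 = floor((6 + 5)/2) = 5.
  m_6 = 2*5 - 5 = 5, d_6 = (43 - 5^2)/2 = 18/2 = 9, a_6 = floor((6 + 5)/9) = 1.
  m_7 = 9*1 - 5 = 4, d_7 = (43 - 4^2)/9 = 27/9 = 3, a_7 = floor((6 + 4)/3) = 3.
  m_8 = 3*3 - 4 = 5, d_8 = (43 - 5^2)/3 = 18/3 = 6, a_8 = floor((6 + 5)/6) = 1.
  m_9 = 6*1 - 5 = 1, d_9 = (43 - 1^2)/6 = 42/6 = 7, a_9 = floor((6 + 1)/7) = 1.
  m_10 = 7*1 - 1 = 6, d_10 = (43 - 6^2)/7 = 7/7 = 1, a_10 = floor((6 + 6)/1) = 12.
  m_11 = 1*12 - 6 = 6, d_11 = (43 - 6^2)/1 = 7/1 = 7: (m_11, d_11) = (m_1, d_1) = (6, 7), so from here the quotients repeat a_1, ..., a_10; the period length is 10.
So sqrt(43) = [6; (1, 1, 3, 1, 5, 1, 3, 1, 1, 12)] with period length k = 10.
k is even, so the fundamental solution of x^2 - 43y^2 = 1 is (p_{k-1}, q_{k-1}) = (p_9, q_9); compute convergents through index 9.
Convergents (p_i = a_i*p_{i-1} + p_{i-2}, q_i = a_i*q_{i-1} + q_{i-2} with p_{-2}=0, p_{-1}=1, q_{-2}=1, q_{-1}=0):
  i=0: a_0=6, p_0 = 6*1 + 0 = 6, q_0 = 6*0 + 1 = 1.
  i=1: a_1=1, p_1 = 1*6 + 1 = 7, q_1 = 1*1 + 0 = 1.
  i=2: a_2=1, p_2 = 1*7 + 6 = 13, q_2 = 1*1 + 1 = 2.
  i=3: a_3=3, p_3 = 3*13 + 7 = 46, q_3 = 3*2 + 1 = 7.
  i=4: a_4=1, p_4 = 1*46 + 13 = 59, q_4 = 1*7 + 2 = 9.
  i=5: a_5=5, p_5 = 5*59 + 46 = 341, q_5 = 5*9 + 7 = 52.
  i=6: a_6=1, p_6 = 1*341 + 59 = 400, q_6 = 1*52 + 9 = 61.
  i=7: a_7=3, p_7 = 3*400 + 341 = 1541, q_7 = 3*61 + 52 = 235.
  i=8: a_8=1, p_8 = 1*1541 + 400 = 1941, q_8 = 1*235 + 61 = 296.
  i=9: a_9=1, p_9 = 1*1941 + 1541 = 3482, q_9 = 1*296 + 235 = 531.
Check: 3482^2 - 43*531^2 = 12124324 - 12124323 = 1, so (x, y) = (3482, 531) solves the equation, and by the theorem it is the least positive solution.

(x, y) = (3482, 531)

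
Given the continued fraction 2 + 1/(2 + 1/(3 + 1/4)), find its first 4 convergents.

2/1, 5/2, 17/7, 73/30

Using the convergent recurrence p_i = a_i*p_{i-1} + p_{i-2}, q_i = a_i*q_{i-1} + q_{i-2} with p_{-2}=0, p_{-1}=1, q_{-2}=1, q_{-1}=0:
  i=0: a_0=2, p_0 = 2*1 + 0 = 2, q_0 = 2*0 + 1 = 1.
  i=1: a_1=2, p_1 = 2*2 + 1 = 5, q_1 = 2*1 + 0 = 2.
  i=2: a_2=3, p_2 = 3*5 + 2 = 17, q_2 = 3*2 + 1 = 7.
  i=3: a_3=4, p_3 = 4*17 + 5 = 73, q_3 = 4*7 + 2 = 30.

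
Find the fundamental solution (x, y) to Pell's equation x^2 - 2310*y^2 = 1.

First expand sqrt(2310) as a continued fraction. With x_i = (sqrt(2310) + m_i)/d_i and (m_0, d_0) = (0, 1): a_0 = floor(sqrt(2310)) = 48, since 48^2 = 2304 <= 2310 < 2401 = 49^2.
Iterate m_{i+1} = d_i*a_i - m_i, d_{i+1} = (2310 - m_{i+1}^2)/d_i, a_{i+1} = floor((a_0 + m_{i+1})/d_{i+1}):
  m_1 = 1*48 - 0 = 48, d_1 = (2310 - 48^2)/1 = 6/1 = 6, a_1 = floor((48 + 48)/6) = 16.
  m_2 = 6*16 - 48 = 48, d_2 = (2310 - 48^2)/6 = 6/6 = 1, a_2 = floor((48 + 48)/1) = 96.
  m_3 = 1*96 - 48 = 48, d_3 = (2310 - 48^2)/1 = 6/1 = 6: (m_3, d_3) = (m_1, d_1) = (48, 6), so from here the quotients repeat a_1, a_2; the period length is 2.
So sqrt(2310) = [48; (16, 96)] with period length k = 2.
k is even, so the fundamental solution of x^2 - 2310y^2 = 1 is (p_{k-1}, q_{k-1}) = (p_1, q_1); compute convergents through index 1.
Convergents (p_i = a_i*p_{i-1} + p_{i-2}, q_i = a_i*q_{i-1} + q_{i-2} with p_{-2}=0, p_{-1}=1, q_{-2}=1, q_{-1}=0):
  i=0: a_0=48, p_0 = 48*1 + 0 = 48, q_0 = 48*0 + 1 = 1.
  i=1: a_1=16, p_1 = 16*48 + 1 = 769, q_1 = 16*1 + 0 = 16.
Check: 769^2 - 2310*16^2 = 591361 - 591360 = 1, so (x, y) = (769, 16) solves the equation, and by the theorem it is the least positive solution.

(x, y) = (769, 16)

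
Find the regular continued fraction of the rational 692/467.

[1; 2, 13, 4, 4]

Run the Euclidean algorithm on 692 and 467; the successive quotients are the partial quotients a_0, a_1, ... (each step inverts the fractional part left over by the previous one):
  692 = 1*467 + 225, so a_0 = 1.
  467 = 2*225 + 17, so a_1 = 2.
  225 = 13*17 + 4, so a_2 = 13.
  17 = 4*4 + 1, so a_3 = 4.
  4 = 4*1 + 0, so a_4 = 4.
The remainder reaches 0 after 5 divisions, so the expansion has 5 partial quotients, read off in order.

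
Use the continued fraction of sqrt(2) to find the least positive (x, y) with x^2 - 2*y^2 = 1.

(x, y) = (3, 2)

First expand sqrt(2) as a continued fraction. With x_i = (sqrt(2) + m_i)/d_i and (m_0, d_0) = (0, 1): a_0 = floor(sqrt(2)) = 1, since 1^2 = 1 <= 2 < 4 = 2^2.
Iterate m_{i+1} = d_i*a_i - m_i, d_{i+1} = (2 - m_{i+1}^2)/d_i, a_{i+1} = floor((a_0 + m_{i+1})/d_{i+1}):
  m_1 = 1*1 - 0 = 1, d_1 = (2 - 1^2)/1 = 1/1 = 1, a_1 = floor((1 + 1)/1) = 2.
  m_2 = 1*2 - 1 = 1, d_2 = (2 - 1^2)/1 = 1/1 = 1: (m_2, d_2) = (m_1, d_1) = (1, 1), so from here the quotient a_1 repeats; the period length is 1.
So sqrt(2) = [1; (2)] with period length k = 1.
k is odd, so (p_{k-1}, q_{k-1}) only solves x^2 - 2y^2 = -1 and the fundamental solution of x^2 - 2y^2 = 1 is (p_{2k-1}, q_{2k-1}) = (p_1, q_1); compute convergents through index 1, running through the period twice.
Convergents (p_i = a_i*p_{i-1} + p_{i-2}, q_i = a_i*q_{i-1} + q_{i-2} with p_{-2}=0, p_{-1}=1, q_{-2}=1, q_{-1}=0):
  i=0: a_0=1, p_0 = 1*1 + 0 = 1, q_0 = 1*0 + 1 = 1.
  i=1: a_1=2, p_1 = 2*1 + 1 = 3, q_1 = 2*1 + 0 = 2.
Indeed p_0^2 - 2*q_0^2 = 1 - 2 = -1, not +1.
Check: 3^2 - 2*2^2 = 9 - 8 = 1, so (x, y) = (3, 2) solves the equation, and by the theorem it is the least positive solution.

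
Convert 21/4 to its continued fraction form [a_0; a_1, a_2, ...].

Run the Euclidean algorithm on 21 and 4; the successive quotients are the partial quotients a_0, a_1, ... (each step inverts the fractional part left over by the previous one):
  21 = 5*4 + 1, so a_0 = 5.
  4 = 4*1 + 0, so a_1 = 4.
The remainder reaches 0 after 2 divisions, so the expansion has 2 partial quotients, read off in order.

[5; 4]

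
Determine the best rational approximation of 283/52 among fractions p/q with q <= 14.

Expand x = 283/52 as a continued fraction with the Euclidean algorithm:
  283 = 5*52 + 23, so a_0 = 5.
  52 = 2*23 + 6, so a_1 = 2.
  23 = 3*6 + 5, so a_2 = 3.
  6 = 1*5 + 1, so a_3 = 1.
  5 = 5*1 + 0, so a_4 = 5.
so x = [5; 2, 3, 1, 5].
Convergents (p_i = a_i*p_{i-1} + p_{i-2}, q_i = a_i*q_{i-1} + q_{i-2} with p_{-2}=0, p_{-1}=1, q_{-2}=1, q_{-1}=0), until the denominator exceeds 14:
  i=0: a_0=5, p_0 = 5*1 + 0 = 5, q_0 = 5*0 + 1 = 1.
  i=1: a_1=2, p_1 = 2*5 + 1 = 11, q_1 = 2*1 + 0 = 2.
  i=2: a_2=3, p_2 = 3*11 + 5 = 38, q_2 = 3*2 + 1 = 7.
  i=3: a_3=1, p_3 = 1*38 + 11 = 49, q_3 = 1*7 + 2 = 9.
  i=4: a_4=5, p_4 = 5*49 + 38 = 283, q_4 = 5*9 + 7 = 52.
q_4 = 52 > 14, so the last convergent with denominator <= 14 is p_3/q_3 = 49/9.
The closest fraction with denominator <= 14 is either p_3/q_3 or the intermediate fraction (k*p_3 + p_2)/(k*q_3 + q_2) with the largest k >= 1 whose denominator stays <= 14; these approach x as k grows, and every other convergent or intermediate fraction in range is farther away.
Largest k: floor((14 - q_2)/q_3) = floor((14 - 7)/9) = 0.
Since k = 0, no intermediate fraction beyond p_3/q_3 has denominator <= 14, so the convergent 49/9 is the closest (its error is |283*9 - 49*52|/(52*9) = 1/468).

49/9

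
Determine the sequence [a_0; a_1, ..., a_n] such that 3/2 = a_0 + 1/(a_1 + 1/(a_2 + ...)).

[1; 2]

Run the Euclidean algorithm on 3 and 2; the successive quotients are the partial quotients a_0, a_1, ... (each step inverts the fractional part left over by the previous one):
  3 = 1*2 + 1, so a_0 = 1.
  2 = 2*1 + 0, so a_1 = 2.
The remainder reaches 0 after 2 divisions, so the expansion has 2 partial quotients, read off in order.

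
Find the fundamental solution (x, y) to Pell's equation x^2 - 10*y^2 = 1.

First expand sqrt(10) as a continued fraction. With x_i = (sqrt(10) + m_i)/d_i and (m_0, d_0) = (0, 1): a_0 = floor(sqrt(10)) = 3, since 3^2 = 9 <= 10 < 16 = 4^2.
Iterate m_{i+1} = d_i*a_i - m_i, d_{i+1} = (10 - m_{i+1}^2)/d_i, a_{i+1} = floor((a_0 + m_{i+1})/d_{i+1}):
  m_1 = 1*3 - 0 = 3, d_1 = (10 - 3^2)/1 = 1/1 = 1, a_1 = floor((3 + 3)/1) = 6.
  m_2 = 1*6 - 3 = 3, d_2 = (10 - 3^2)/1 = 1/1 = 1: (m_2, d_2) = (m_1, d_1) = (3, 1), so from here the quotient a_1 repeats; the period length is 1.
So sqrt(10) = [3; (6)] with period length k = 1.
k is odd, so (p_{k-1}, q_{k-1}) only solves x^2 - 10y^2 = -1 and the fundamental solution of x^2 - 10y^2 = 1 is (p_{2k-1}, q_{2k-1}) = (p_1, q_1); compute convergents through index 1, running through the period twice.
Convergents (p_i = a_i*p_{i-1} + p_{i-2}, q_i = a_i*q_{i-1} + q_{i-2} with p_{-2}=0, p_{-1}=1, q_{-2}=1, q_{-1}=0):
  i=0: a_0=3, p_0 = 3*1 + 0 = 3, q_0 = 3*0 + 1 = 1.
  i=1: a_1=6, p_1 = 6*3 + 1 = 19, q_1 = 6*1 + 0 = 6.
Indeed p_0^2 - 10*q_0^2 = 9 - 10 = -1, not +1.
Check: 19^2 - 10*6^2 = 361 - 360 = 1, so (x, y) = (19, 6) solves the equation, and by the theorem it is the least positive solution.

(x, y) = (19, 6)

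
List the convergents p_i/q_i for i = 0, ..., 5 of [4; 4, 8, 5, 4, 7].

Using the convergent recurrence p_i = a_i*p_{i-1} + p_{i-2}, q_i = a_i*q_{i-1} + q_{i-2} with p_{-2}=0, p_{-1}=1, q_{-2}=1, q_{-1}=0:
  i=0: a_0=4, p_0 = 4*1 + 0 = 4, q_0 = 4*0 + 1 = 1.
  i=1: a_1=4, p_1 = 4*4 + 1 = 17, q_1 = 4*1 + 0 = 4.
  i=2: a_2=8, p_2 = 8*17 + 4 = 140, q_2 = 8*4 + 1 = 33.
  i=3: a_3=5, p_3 = 5*140 + 17 = 717, q_3 = 5*33 + 4 = 169.
  i=4: a_4=4, p_4 = 4*717 + 140 = 3008, q_4 = 4*169 + 33 = 709.
  i=5: a_5=7, p_5 = 7*3008 + 717 = 21773, q_5 = 7*709 + 169 = 5132.

4/1, 17/4, 140/33, 717/169, 3008/709, 21773/5132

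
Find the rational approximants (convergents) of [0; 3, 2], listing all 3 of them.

0/1, 1/3, 2/7

Using the convergent recurrence p_i = a_i*p_{i-1} + p_{i-2}, q_i = a_i*q_{i-1} + q_{i-2} with p_{-2}=0, p_{-1}=1, q_{-2}=1, q_{-1}=0:
  i=0: a_0=0, p_0 = 0*1 + 0 = 0, q_0 = 0*0 + 1 = 1.
  i=1: a_1=3, p_1 = 3*0 + 1 = 1, q_1 = 3*1 + 0 = 3.
  i=2: a_2=2, p_2 = 2*1 + 0 = 2, q_2 = 2*3 + 1 = 7.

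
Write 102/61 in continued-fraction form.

Run the Euclidean algorithm on 102 and 61; the successive quotients are the partial quotients a_0, a_1, ... (each step inverts the fractional part left over by the previous one):
  102 = 1*61 + 41, so a_0 = 1.
  61 = 1*41 + 20, so a_1 = 1.
  41 = 2*20 + 1, so a_2 = 2.
  20 = 20*1 + 0, so a_3 = 20.
The remainder reaches 0 after 4 divisions, so the expansion has 4 partial quotients, read off in order.

[1; 1, 2, 20]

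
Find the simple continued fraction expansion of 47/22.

Run the Euclidean algorithm on 47 and 22; the successive quotients are the partial quotients a_0, a_1, ... (each step inverts the fractional part left over by the previous one):
  47 = 2*22 + 3, so a_0 = 2.
  22 = 7*3 + 1, so a_1 = 7.
  3 = 3*1 + 0, so a_2 = 3.
The remainder reaches 0 after 3 divisions, so the expansion has 3 partial quotients, read off in order.

[2; 7, 3]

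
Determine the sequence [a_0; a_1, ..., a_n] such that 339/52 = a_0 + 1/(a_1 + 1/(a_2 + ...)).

Run the Euclidean algorithm on 339 and 52; the successive quotients are the partial quotients a_0, a_1, ... (each step inverts the fractional part left over by the previous one):
  339 = 6*52 + 27, so a_0 = 6.
  52 = 1*27 + 25, so a_1 = 1.
  27 = 1*25 + 2, so a_2 = 1.
  25 = 12*2 + 1, so a_3 = 12.
  2 = 2*1 + 0, so a_4 = 2.
The remainder reaches 0 after 5 divisions, so the expansion has 5 partial quotients, read off in order.

[6; 1, 1, 12, 2]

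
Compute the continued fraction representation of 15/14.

[1; 14]

Run the Euclidean algorithm on 15 and 14; the successive quotients are the partial quotients a_0, a_1, ... (each step inverts the fractional part left over by the previous one):
  15 = 1*14 + 1, so a_0 = 1.
  14 = 14*1 + 0, so a_1 = 14.
The remainder reaches 0 after 2 divisions, so the expansion has 2 partial quotients, read off in order.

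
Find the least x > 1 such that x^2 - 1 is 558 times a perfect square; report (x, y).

First expand sqrt(558) as a continued fraction. With x_i = (sqrt(558) + m_i)/d_i and (m_0, d_0) = (0, 1): a_0 = floor(sqrt(558)) = 23, since 23^2 = 529 <= 558 < 576 = 24^2.
Iterate m_{i+1} = d_i*a_i - m_i, d_{i+1} = (558 - m_{i+1}^2)/d_i, a_{i+1} = floor((a_0 + m_{i+1})/d_{i+1}):
  m_1 = 1*23 - 0 = 23, d_1 = (558 - 23^2)/1 = 29/1 = 29, a_1 = floor((23 + 23)/29) = 1.
  m_2 = 29*1 - 23 = 6, d_2 = (558 - 6^2)/29 = 522/29 = 18, a_2 = floor((23 + 6)/18) = 1.
  m_3 = 18*1 - 6 = 12, d_3 = (558 - 12^2)/18 = 414/18 = 23, a_3 = floor((23 + 12)/23) = 1.
  m_4 = 23*1 - 12 = 11, d_4 = (558 - 11^2)/23 = 437/23 = 19, a_4 = floor((23 + 11)/19) = 1.
  m_5 = 19*1 - 11 = 8, d_5 = (558 - 8^2)/19 = 494/19 = 26, a_5 = floor((23 + 8)/26) = 1.
  m_6 = 26*1 - 8 = 18, d_6 = (558 - 18^2)/26 = 234/26 = 9, a_6 = floor((23 + 18)/9) = 4.
  m_7 = 9*4 - 18 = 18, d_7 = (558 - 18^2)/9 = 234/9 = 26, a_7 = floor((23 + 18)/26) = 1.
  m_8 = 26*1 - 18 = 8, d_8 = (558 - 8^2)/26 = 494/26 = 19, a_8 = floor((23 + 8)/19) = 1.
  m_9 = 19*1 - 8 = 11, d_9 = (558 - 11^2)/19 = 437/19 = 23, a_9 = floor((23 + 11)/23) = 1.
  m_10 = 23*1 - 11 = 12, d_10 = (558 - 12^2)/23 = 414/23 = 18, a_10 = floor((23 + 12)/18) = 1.
  m_11 = 18*1 - 12 = 6, d_11 = (558 - 6^2)/18 = 522/18 = 29, a_11 = floor((23 + 6)/29) = 1.
  m_12 = 29*1 - 6 = 23, d_12 = (558 - 23^2)/29 = 29/29 = 1, a_12 = floor((23 + 23)/1) = 46.
  m_13 = 1*46 - 23 = 23, d_13 = (558 - 23^2)/1 = 29/1 = 29: (m_13, d_13) = (m_1, d_1) = (23, 29), so from here the quotients repeat a_1, ..., a_12; the period length is 12.
So sqrt(558) = [23; (1, 1, 1, 1, 1, 4, 1, 1, 1, 1, 1, 46)] with period length k = 12.
k is even, so the fundamental solution of x^2 - 558y^2 = 1 is (p_{k-1}, q_{k-1}) = (p_11, q_11); compute convergents through index 11.
Convergents (p_i = a_i*p_{i-1} + p_{i-2}, q_i = a_i*q_{i-1} + q_{i-2} with p_{-2}=0, p_{-1}=1, q_{-2}=1, q_{-1}=0):
  i=0: a_0=23, p_0 = 23*1 + 0 = 23, q_0 = 23*0 + 1 = 1.
  i=1: a_1=1, p_1 = 1*23 + 1 = 24, q_1 = 1*1 + 0 = 1.
  i=2: a_2=1, p_2 = 1*24 + 23 = 47, q_2 = 1*1 + 1 = 2.
  i=3: a_3=1, p_3 = 1*47 + 24 = 71, q_3 = 1*2 + 1 = 3.
  i=4: a_4=1, p_4 = 1*71 + 47 = 118, q_4 = 1*3 + 2 = 5.
  i=5: a_5=1, p_5 = 1*118 + 71 = 189, q_5 = 1*5 + 3 = 8.
  i=6: a_6=4, p_6 = 4*189 + 118 = 874, q_6 = 4*8 + 5 = 37.
  i=7: a_7=1, p_7 = 1*874 + 189 = 1063, q_7 = 1*37 + 8 = 45.
  i=8: a_8=1, p_8 = 1*1063 + 874 = 1937, q_8 = 1*45 + 37 = 82.
  i=9: a_9=1, p_9 = 1*1937 + 1063 = 3000, q_9 = 1*82 + 45 = 127.
  i=10: a_10=1, p_10 = 1*3000 + 1937 = 4937, q_10 = 1*127 + 82 = 209.
  i=11: a_11=1, p_11 = 1*4937 + 3000 = 7937, q_11 = 1*209 + 127 = 336.
Check: 7937^2 - 558*336^2 = 62995969 - 62995968 = 1, so (x, y) = (7937, 336) solves the equation, and by the theorem it is the least positive solution.

(x, y) = (7937, 336)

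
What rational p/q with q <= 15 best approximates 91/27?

27/8

Expand x = 91/27 as a continued fraction with the Euclidean algorithm:
  91 = 3*27 + 10, so a_0 = 3.
  27 = 2*10 + 7, so a_1 = 2.
  10 = 1*7 + 3, so a_2 = 1.
  7 = 2*3 + 1, so a_3 = 2.
  3 = 3*1 + 0, so a_4 = 3.
so x = [3; 2, 1, 2, 3].
Convergents (p_i = a_i*p_{i-1} + p_{i-2}, q_i = a_i*q_{i-1} + q_{i-2} with p_{-2}=0, p_{-1}=1, q_{-2}=1, q_{-1}=0), until the denominator exceeds 15:
  i=0: a_0=3, p_0 = 3*1 + 0 = 3, q_0 = 3*0 + 1 = 1.
  i=1: a_1=2, p_1 = 2*3 + 1 = 7, q_1 = 2*1 + 0 = 2.
  i=2: a_2=1, p_2 = 1*7 + 3 = 10, q_2 = 1*2 + 1 = 3.
  i=3: a_3=2, p_3 = 2*10 + 7 = 27, q_3 = 2*3 + 2 = 8.
  i=4: a_4=3, p_4 = 3*27 + 10 = 91, q_4 = 3*8 + 3 = 27.
q_4 = 27 > 15, so the last convergent with denominator <= 15 is p_3/q_3 = 27/8.
The closest fraction with denominator <= 15 is either p_3/q_3 or the intermediate fraction (k*p_3 + p_2)/(k*q_3 + q_2) with the largest k >= 1 whose denominator stays <= 15; these approach x as k grows, and every other convergent or intermediate fraction in range is farther away.
Largest k: floor((15 - q_2)/q_3) = floor((15 - 3)/8) = 1.
That gives (1*27 + 10)/(1*8 + 3) = 37/11.
Compare the errors: |x - 27/8| = |91*8 - 27*27|/(27*8) = 1/216, and |x - 37/11| = |91*11 - 37*27|/(27*11) = 2/297.
Cross-multiplying, 1*297 = 297 < 432 = 2*216, so 1/216 is smaller: the convergent 27/8 is closer to x than 37/11.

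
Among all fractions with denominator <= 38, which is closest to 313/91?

86/25

Expand x = 313/91 as a continued fraction with the Euclidean algorithm:
  313 = 3*91 + 40, so a_0 = 3.
  91 = 2*40 + 11, so a_1 = 2.
  40 = 3*11 + 7, so a_2 = 3.
  11 = 1*7 + 4, so a_3 = 1.
  7 = 1*4 + 3, so a_4 = 1.
  4 = 1*3 + 1, so a_5 = 1.
  3 = 3*1 + 0, so a_6 = 3.
so x = [3; 2, 3, 1, 1, 1, 3].
Convergents (p_i = a_i*p_{i-1} + p_{i-2}, q_i = a_i*q_{i-1} + q_{i-2} with p_{-2}=0, p_{-1}=1, q_{-2}=1, q_{-1}=0), until the denominator exceeds 38:
  i=0: a_0=3, p_0 = 3*1 + 0 = 3, q_0 = 3*0 + 1 = 1.
  i=1: a_1=2, p_1 = 2*3 + 1 = 7, q_1 = 2*1 + 0 = 2.
  i=2: a_2=3, p_2 = 3*7 + 3 = 24, q_2 = 3*2 + 1 = 7.
  i=3: a_3=1, p_3 = 1*24 + 7 = 31, q_3 = 1*7 + 2 = 9.
  i=4: a_4=1, p_4 = 1*31 + 24 = 55, q_4 = 1*9 + 7 = 16.
  i=5: a_5=1, p_5 = 1*55 + 31 = 86, q_5 = 1*16 + 9 = 25.
  i=6: a_6=3, p_6 = 3*86 + 55 = 313, q_6 = 3*25 + 16 = 91.
q_6 = 91 > 38, so the last convergent with denominator <= 38 is p_5/q_5 = 86/25.
The closest fraction with denominator <= 38 is either p_5/q_5 or the intermediate fraction (k*p_5 + p_4)/(k*q_5 + q_4) with the largest k >= 1 whose denominator stays <= 38; these approach x as k grows, and every other convergent or intermediate fraction in range is farther away.
Largest k: floor((38 - q_4)/q_5) = floor((38 - 16)/25) = 0.
Since k = 0, no intermediate fraction beyond p_5/q_5 has denominator <= 38, so the convergent 86/25 is the closest (its error is |313*25 - 86*91|/(91*25) = 1/2275).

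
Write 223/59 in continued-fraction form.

Run the Euclidean algorithm on 223 and 59; the successive quotients are the partial quotients a_0, a_1, ... (each step inverts the fractional part left over by the previous one):
  223 = 3*59 + 46, so a_0 = 3.
  59 = 1*46 + 13, so a_1 = 1.
  46 = 3*13 + 7, so a_2 = 3.
  13 = 1*7 + 6, so a_3 = 1.
  7 = 1*6 + 1, so a_4 = 1.
  6 = 6*1 + 0, so a_5 = 6.
The remainder reaches 0 after 6 divisions, so the expansion has 6 partial quotients, read off in order.

[3; 1, 3, 1, 1, 6]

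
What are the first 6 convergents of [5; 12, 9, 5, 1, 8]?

5/1, 61/12, 554/109, 2831/557, 3385/666, 29911/5885

Using the convergent recurrence p_i = a_i*p_{i-1} + p_{i-2}, q_i = a_i*q_{i-1} + q_{i-2} with p_{-2}=0, p_{-1}=1, q_{-2}=1, q_{-1}=0:
  i=0: a_0=5, p_0 = 5*1 + 0 = 5, q_0 = 5*0 + 1 = 1.
  i=1: a_1=12, p_1 = 12*5 + 1 = 61, q_1 = 12*1 + 0 = 12.
  i=2: a_2=9, p_2 = 9*61 + 5 = 554, q_2 = 9*12 + 1 = 109.
  i=3: a_3=5, p_3 = 5*554 + 61 = 2831, q_3 = 5*109 + 12 = 557.
  i=4: a_4=1, p_4 = 1*2831 + 554 = 3385, q_4 = 1*557 + 109 = 666.
  i=5: a_5=8, p_5 = 8*3385 + 2831 = 29911, q_5 = 8*666 + 557 = 5885.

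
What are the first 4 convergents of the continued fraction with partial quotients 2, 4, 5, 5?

2/1, 9/4, 47/21, 244/109

Using the convergent recurrence p_i = a_i*p_{i-1} + p_{i-2}, q_i = a_i*q_{i-1} + q_{i-2} with p_{-2}=0, p_{-1}=1, q_{-2}=1, q_{-1}=0:
  i=0: a_0=2, p_0 = 2*1 + 0 = 2, q_0 = 2*0 + 1 = 1.
  i=1: a_1=4, p_1 = 4*2 + 1 = 9, q_1 = 4*1 + 0 = 4.
  i=2: a_2=5, p_2 = 5*9 + 2 = 47, q_2 = 5*4 + 1 = 21.
  i=3: a_3=5, p_3 = 5*47 + 9 = 244, q_3 = 5*21 + 4 = 109.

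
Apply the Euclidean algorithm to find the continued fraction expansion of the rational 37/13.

Run the Euclidean algorithm on 37 and 13; the successive quotients are the partial quotients a_0, a_1, ... (each step inverts the fractional part left over by the previous one):
  37 = 2*13 + 11, so a_0 = 2.
  13 = 1*11 + 2, so a_1 = 1.
  11 = 5*2 + 1, so a_2 = 5.
  2 = 2*1 + 0, so a_3 = 2.
The remainder reaches 0 after 4 divisions, so the expansion has 4 partial quotients, read off in order.

[2; 1, 5, 2]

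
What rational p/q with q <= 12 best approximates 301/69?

Expand x = 301/69 as a continued fraction with the Euclidean algorithm:
  301 = 4*69 + 25, so a_0 = 4.
  69 = 2*25 + 19, so a_1 = 2.
  25 = 1*19 + 6, so a_2 = 1.
  19 = 3*6 + 1, so a_3 = 3.
  6 = 6*1 + 0, so a_4 = 6.
so x = [4; 2, 1, 3, 6].
Convergents (p_i = a_i*p_{i-1} + p_{i-2}, q_i = a_i*q_{i-1} + q_{i-2} with p_{-2}=0, p_{-1}=1, q_{-2}=1, q_{-1}=0), until the denominator exceeds 12:
  i=0: a_0=4, p_0 = 4*1 + 0 = 4, q_0 = 4*0 + 1 = 1.
  i=1: a_1=2, p_1 = 2*4 + 1 = 9, q_1 = 2*1 + 0 = 2.
  i=2: a_2=1, p_2 = 1*9 + 4 = 13, q_2 = 1*2 + 1 = 3.
  i=3: a_3=3, p_3 = 3*13 + 9 = 48, q_3 = 3*3 + 2 = 11.
  i=4: a_4=6, p_4 = 6*48 + 13 = 301, q_4 = 6*11 + 3 = 69.
q_4 = 69 > 12, so the last convergent with denominator <= 12 is p_3/q_3 = 48/11.
The closest fraction with denominator <= 12 is either p_3/q_3 or the intermediate fraction (k*p_3 + p_2)/(k*q_3 + q_2) with the largest k >= 1 whose denominator stays <= 12; these approach x as k grows, and every other convergent or intermediate fraction in range is farther away.
Largest k: floor((12 - q_2)/q_3) = floor((12 - 3)/11) = 0.
Since k = 0, no intermediate fraction beyond p_3/q_3 has denominator <= 12, so the convergent 48/11 is the closest (its error is |301*11 - 48*69|/(69*11) = 1/759).

48/11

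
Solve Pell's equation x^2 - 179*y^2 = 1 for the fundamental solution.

First expand sqrt(179) as a continued fraction. With x_i = (sqrt(179) + m_i)/d_i and (m_0, d_0) = (0, 1): a_0 = floor(sqrt(179)) = 13, since 13^2 = 169 <= 179 < 196 = 14^2.
Iterate m_{i+1} = d_i*a_i - m_i, d_{i+1} = (179 - m_{i+1}^2)/d_i, a_{i+1} = floor((a_0 + m_{i+1})/d_{i+1}):
  m_1 = 1*13 - 0 = 13, d_1 = (179 - 13^2)/1 = 10/1 = 10, a_1 = floor((13 + 13)/10) = 2.
  m_2 = 10*2 - 13 = 7, d_2 = (179 - 7^2)/10 = 130/10 = 13, a_2 = floor((13 + 7)/13) = 1.
  m_3 = 13*1 - 7 = 6, d_3 = (179 - 6^2)/13 = 143/13 = 11, a_3 = floor((13 + 6)/11) = 1.
  m_4 = 11*1 - 6 = 5, d_4 = (179 - 5^2)/11 = 154/11 = 14, a_4 = floor((13 + 5)/14) = 1.
  m_5 = 14*1 - 5 = 9, d_5 = (179 - 9^2)/14 = 98/14 = 7, a_5 = floor((13 + 9)/7) = 3.
  m_6 = 7*3 - 9 = 12, d_6 = (179 - 12^2)/7 = 35/7 = 5, a_6 = floor((13 + 12)/5) = 5.
  m_7 = 5*5 - 12 = 13, d_7 = (179 - 13^2)/5 = 10/5 = 2, a_7 = floor((13 + 13)/2) = 13.
  m_8 = 2*13 - 13 = 13, d_8 = (179 - 13^2)/2 = 10/2 = 5, a_8 = floor((13 + 13)/5) = 5.
  m_9 = 5*5 - 13 = 12, d_9 = (179 - 12^2)/5 = 35/5 = 7, a_9 = floor((13 + 12)/7) = 3.
  m_10 = 7*3 - 12 = 9, d_10 = (179 - 9^2)/7 = 98/7 = 14, a_10 = floor((13 + 9)/14) = 1.
  m_11 = 14*1 - 9 = 5, d_11 = (179 - 5^2)/14 = 154/14 = 11, a_11 = floor((13 + 5)/11) = 1.
  m_12 = 11*1 - 5 = 6, d_12 = (179 - 6^2)/11 = 143/11 = 13, a_12 = floor((13 + 6)/13) = 1.
  m_13 = 13*1 - 6 = 7, d_13 = (179 - 7^2)/13 = 130/13 = 10, a_13 = floor((13 + 7)/10) = 2.
  m_14 = 10*2 - 7 = 13, d_14 = (179 - 13^2)/10 = 10/10 = 1, a_14 = floor((13 + 13)/1) = 26.
  m_15 = 1*26 - 13 = 13, d_15 = (179 - 13^2)/1 = 10/1 = 10: (m_15, d_15) = (m_1, d_1) = (13, 10), so from here the quotients repeat a_1, ..., a_14; the period length is 14.
So sqrt(179) = [13; (2, 1, 1, 1, 3, 5, 13, 5, 3, 1, 1, 1, 2, 26)] with period length k = 14.
k is even, so the fundamental solution of x^2 - 179y^2 = 1 is (p_{k-1}, q_{k-1}) = (p_13, q_13); compute convergents through index 13.
Convergents (p_i = a_i*p_{i-1} + p_{i-2}, q_i = a_i*q_{i-1} + q_{i-2} with p_{-2}=0, p_{-1}=1, q_{-2}=1, q_{-1}=0):
  i=0: a_0=13, p_0 = 13*1 + 0 = 13, q_0 = 13*0 + 1 = 1.
  i=1: a_1=2, p_1 = 2*13 + 1 = 27, q_1 = 2*1 + 0 = 2.
  i=2: a_2=1, p_2 = 1*27 + 13 = 40, q_2 = 1*2 + 1 = 3.
  i=3: a_3=1, p_3 = 1*40 + 27 = 67, q_3 = 1*3 + 2 = 5.
  i=4: a_4=1, p_4 = 1*67 + 40 = 107, q_4 = 1*5 + 3 = 8.
  i=5: a_5=3, p_5 = 3*107 + 67 = 388, q_5 = 3*8 + 5 = 29.
  i=6: a_6=5, p_6 = 5*388 + 107 = 2047, q_6 = 5*29 + 8 = 153.
  i=7: a_7=13, p_7 = 13*2047 + 388 = 26999, q_7 = 13*153 + 29 = 2018.
  i=8: a_8=5, p_8 = 5*26999 + 2047 = 137042, q_8 = 5*2018 + 153 = 10243.
  i=9: a_9=3, p_9 = 3*137042 + 26999 = 438125, q_9 = 3*10243 + 2018 = 32747.
  i=10: a_10=1, p_10 = 1*438125 + 137042 = 575167, q_10 = 1*32747 + 10243 = 42990.
  i=11: a_11=1, p_11 = 1*575167 + 438125 = 1013292, q_11 = 1*42990 + 32747 = 75737.
  i=12: a_12=1, p_12 = 1*1013292 + 575167 = 1588459, q_12 = 1*75737 + 42990 = 118727.
  i=13: a_13=2, p_13 = 2*1588459 + 1013292 = 4190210, q_13 = 2*118727 + 75737 = 313191.
Check: 4190210^2 - 179*313191^2 = 17557859844100 - 17557859844099 = 1, so (x, y) = (4190210, 313191) solves the equation, and by the theorem it is the least positive solution.

(x, y) = (4190210, 313191)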